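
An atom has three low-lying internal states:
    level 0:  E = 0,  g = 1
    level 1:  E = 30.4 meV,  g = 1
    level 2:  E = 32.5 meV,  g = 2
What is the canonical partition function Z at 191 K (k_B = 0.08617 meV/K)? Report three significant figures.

Z = 1.44

k_BT = 0.08617 × 191 K = 16.458 meV.
Eᵢ/kT = 0, 1.8471, 1.9747.
Z = Σ gᵢe^(−Eᵢ/kT) = 1·e^(−0) + 1·e^(−1.8471) + 2·e^(−1.9747) = 1.0000 + 0.15769 + 0.27761 = 1.4353.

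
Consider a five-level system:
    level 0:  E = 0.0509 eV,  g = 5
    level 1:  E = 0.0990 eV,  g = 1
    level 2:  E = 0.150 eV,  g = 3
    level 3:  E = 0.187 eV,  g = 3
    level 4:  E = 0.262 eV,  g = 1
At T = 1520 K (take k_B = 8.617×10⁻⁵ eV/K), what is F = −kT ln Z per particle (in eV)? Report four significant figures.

k_BT = 8.617×10⁻⁵ × 1520 K = 0.130978 eV.
Eᵢ/kT = 0.388615, 0.755852, 1.14523, 1.42772, 2.00034.
Z = Σ gᵢe^(−Eᵢ/kT) = 5·e^(−0.388615) + 1·e^(−0.755852) + 3·e^(−1.14523) + 3·e^(−1.42772) + 1·e^(−2.00034) = 3.38998 + 0.469610 + 0.954452 + 0.719566 + 0.135289 = 5.66890.
F = −kT ln Z = −0.130978 × ln(5.66890) = −0.130978 × 1.73500 = -0.2272 eV.

-0.2272 eV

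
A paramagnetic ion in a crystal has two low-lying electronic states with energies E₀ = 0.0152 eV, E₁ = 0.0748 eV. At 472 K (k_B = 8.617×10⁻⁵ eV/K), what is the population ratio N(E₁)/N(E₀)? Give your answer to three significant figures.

0.231

k_BT = 8.617×10⁻⁵ × 472 K = 0.040672 eV.
n₁/n₀ = exp[−(E₁−E₀)/kT] = exp(−(0.0596 eV)/(0.040672 eV)) = exp(-1.4654) = 0.231.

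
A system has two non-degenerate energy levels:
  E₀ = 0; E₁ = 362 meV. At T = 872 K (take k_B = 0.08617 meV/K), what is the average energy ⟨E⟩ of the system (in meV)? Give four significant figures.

2.904 meV

k_BT = 0.08617 × 872 K = 75.1402 meV.
Eᵢ/kT = 0, 4.81766.
Z = Σ e^(−Eᵢ/kT) = e^(−0) + e^(−4.81766) = 1.00000 + 0.00808569 = 1.00809.
⟨E⟩ = Σ Eᵢ e^(−Eᵢ/kT) / Z = (0·1.00000 + 362·0.00808569) / 1.00809 = 2.904 meV.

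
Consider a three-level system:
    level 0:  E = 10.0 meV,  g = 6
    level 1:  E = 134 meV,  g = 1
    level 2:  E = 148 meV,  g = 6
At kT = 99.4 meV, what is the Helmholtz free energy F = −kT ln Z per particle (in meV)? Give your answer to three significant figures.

Eᵢ/kT = 0.10060, 1.3481, 1.4889.
Z = Σ gᵢe^(−Eᵢ/kT) = 6·e^(−0.10060) + 1·e^(−1.3481) + 6·e^(−1.4889) = 5.4258 + 0.25973 + 1.3537 = 7.0392.
F = −kT ln Z = −99.4 × ln(7.0392) = −99.4 × 1.9515 = -194 meV.

-194 meV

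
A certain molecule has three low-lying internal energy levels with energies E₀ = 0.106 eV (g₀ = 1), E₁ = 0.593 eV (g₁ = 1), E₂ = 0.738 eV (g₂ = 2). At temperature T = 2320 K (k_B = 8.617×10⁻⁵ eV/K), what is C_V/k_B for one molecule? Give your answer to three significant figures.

k_BT = 8.617×10⁻⁵ × 2320 K = 0.19991 eV.
Eᵢ/kT = 0.53024, 2.9663, 3.6917.
Z = Σ gᵢe^(−Eᵢ/kT) = 1·e^(−0.53024) + 1·e^(−2.9663) + 2·e^(−3.6917) = 0.58846 + 0.051493 + 0.049859 = 0.68981.
⟨E⟩ = 0.18803 eV, ⟨E²⟩ = 0.075202 eV².
C_V/k_B = (⟨E²⟩ − ⟨E⟩²)/(kT)² = (0.075202 − 0.035355)/0.039964 = 0.997.

0.997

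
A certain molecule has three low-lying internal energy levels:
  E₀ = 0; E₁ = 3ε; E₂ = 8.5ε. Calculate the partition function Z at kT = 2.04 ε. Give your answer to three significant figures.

Z = 1.25

Eᵢ/kT = 0, 1.4706, 4.1667.
Z = Σ e^(−Eᵢ/kT) = e^(−0) + e^(−1.4706) + e^(−4.1667) = 1.0000 + 0.22979 + 0.015503 = 1.2453.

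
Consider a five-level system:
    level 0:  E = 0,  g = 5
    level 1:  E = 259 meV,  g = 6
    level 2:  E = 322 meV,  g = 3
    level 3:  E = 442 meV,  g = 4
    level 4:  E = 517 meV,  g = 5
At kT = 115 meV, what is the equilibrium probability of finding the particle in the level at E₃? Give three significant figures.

0.0144

Eᵢ/kT = 0, 2.2522, 2.8000, 3.8435, 4.4957.
Z = Σ gᵢe^(−Eᵢ/kT) = 5·e^(−0) + 6·e^(−2.2522) + 3·e^(−2.8000) + 4·e^(−3.8435) + 5·e^(−4.4957) = 5.0000 + 0.63101 + 0.18243 + 0.085674 + 0.055784 = 5.9549.
P₃ = g₃ e^(−E₃/kT) / Z = 0.085674/5.9549 = 0.0144.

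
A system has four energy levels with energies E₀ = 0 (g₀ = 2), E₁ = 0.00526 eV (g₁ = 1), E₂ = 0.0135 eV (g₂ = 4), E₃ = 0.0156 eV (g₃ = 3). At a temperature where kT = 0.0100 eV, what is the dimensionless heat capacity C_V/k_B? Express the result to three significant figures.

Eᵢ/kT = 0, 0.52600, 1.3500, 1.5600.
Z = Σ gᵢe^(−Eᵢ/kT) = 2·e^(−0) + 1·e^(−0.52600) + 4·e^(−1.3500) + 3·e^(−1.5600) = 2.0000 + 0.59096 + 1.0370 + 0.63041 = 4.2584.
⟨E⟩ = 0.0063269 eV, ⟨E²⟩ = 0.000084248 eV².
C_V/k_B = (⟨E²⟩ − ⟨E⟩²)/(kT)² = (0.000084248 − 0.000040030)/0.00010000 = 0.442.

0.442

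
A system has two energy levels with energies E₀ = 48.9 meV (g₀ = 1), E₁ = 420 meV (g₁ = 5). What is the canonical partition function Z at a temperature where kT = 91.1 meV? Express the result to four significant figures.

Eᵢ/kT = 0.536773, 4.61032.
Z = Σ gᵢe^(−Eᵢ/kT) = 1·e^(−0.536773) + 5·e^(−4.61032) = 0.584632 + 0.0497432 = 0.634375.

Z = 0.6344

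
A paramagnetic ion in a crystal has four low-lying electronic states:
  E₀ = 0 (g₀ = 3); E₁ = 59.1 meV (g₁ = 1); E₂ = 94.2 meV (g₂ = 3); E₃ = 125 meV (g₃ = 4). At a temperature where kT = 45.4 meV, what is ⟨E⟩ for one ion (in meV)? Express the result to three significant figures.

Eᵢ/kT = 0, 1.3018, 2.0749, 2.7533.
Z = Σ gᵢe^(−Eᵢ/kT) = 3·e^(−0) + 1·e^(−1.3018) + 3·e^(−2.0749) + 4·e^(−2.7533) = 3.0000 + 0.27204 + 0.37671 + 0.25487 = 3.9036.
⟨E⟩ = Σ Eᵢ gᵢe^(−Eᵢ/kT) / Z = (0·3.0000 + 59.1·0.27204 + 94.2·0.37671 + 125·0.25487) / 3.9036 = 21.4 meV.

21.4 meV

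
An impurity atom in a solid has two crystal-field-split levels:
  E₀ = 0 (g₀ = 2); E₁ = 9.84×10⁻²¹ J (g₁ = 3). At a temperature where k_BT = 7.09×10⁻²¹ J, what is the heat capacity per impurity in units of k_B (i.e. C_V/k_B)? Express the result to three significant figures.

0.382

Eᵢ/kT = 0, 1.3879.
Z = Σ gᵢe^(−Eᵢ/kT) = 2·e^(−0) + 3·e^(−1.3879) = 2.0000 + 0.74880 = 2.7488.
⟨E⟩ = 2.6805, ⟨E²⟩ = 26.376.
C_V/k_B = (⟨E²⟩ − ⟨E⟩²)/(kT)² = (26.376 − 7.1851)/50.268 = 0.382.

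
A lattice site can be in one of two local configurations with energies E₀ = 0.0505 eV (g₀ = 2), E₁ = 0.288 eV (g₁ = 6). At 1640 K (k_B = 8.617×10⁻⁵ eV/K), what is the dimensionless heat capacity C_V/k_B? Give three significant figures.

k_BT = 8.617×10⁻⁵ × 1640 K = 0.14132 eV.
Eᵢ/kT = 0.35735, 2.0379.
Z = Σ gᵢe^(−Eᵢ/kT) = 2·e^(−0.35735) + 6·e^(−2.0379) = 1.3991 + 0.78181 = 2.1809.
⟨E⟩ = 0.13564 eV, ⟨E²⟩ = 0.031370 eV².
C_V/k_B = (⟨E²⟩ − ⟨E⟩²)/(kT)² = (0.031370 − 0.018398)/0.019971 = 0.650.

0.650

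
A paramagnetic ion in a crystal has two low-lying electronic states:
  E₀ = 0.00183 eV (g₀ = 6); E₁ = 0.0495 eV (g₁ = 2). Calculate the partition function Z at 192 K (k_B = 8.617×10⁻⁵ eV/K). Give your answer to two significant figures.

k_BT = 8.617×10⁻⁵ × 192 K = 0.01654 eV.
Eᵢ/kT = 0.1106, 2.993.
Z = Σ gᵢe^(−Eᵢ/kT) = 6·e^(−0.1106) + 2·e^(−2.993) = 5.372 + 0.1003 = 5.472.

Z = 5.5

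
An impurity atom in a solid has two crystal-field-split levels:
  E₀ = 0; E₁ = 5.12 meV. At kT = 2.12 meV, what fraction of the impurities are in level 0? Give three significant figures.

Eᵢ/kT = 0, 2.4151.
Z = Σ e^(−Eᵢ/kT) = e^(−0) + e^(−2.4151) = 1.0000 + 0.089358 = 1.0894.
P₀ = e^(−E₀/kT) / Z = 1.0000/1.0894 = 0.918.

0.918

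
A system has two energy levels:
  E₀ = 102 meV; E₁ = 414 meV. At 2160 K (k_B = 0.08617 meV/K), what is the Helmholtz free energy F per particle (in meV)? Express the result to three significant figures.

k_BT = 0.08617 × 2160 K = 186.13 meV.
Eᵢ/kT = 0.54800, 2.2243.
Z = Σ e^(−Eᵢ/kT) = e^(−0.54800) + e^(−2.2243) = 0.57810 + 0.10814 = 0.68624.
F = −kT ln Z = −186.13 × ln(0.68624) = −186.13 × -0.37653 = 70.1 meV.

70.1 meV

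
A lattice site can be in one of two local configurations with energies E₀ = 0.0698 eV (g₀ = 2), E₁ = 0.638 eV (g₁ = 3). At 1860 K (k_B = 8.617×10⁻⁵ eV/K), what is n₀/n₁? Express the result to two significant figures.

k_BT = 8.617×10⁻⁵ × 1860 K = 0.1603 eV.
n₀/n₁ = (g₀/g₁) exp[−(E₀−E₁)/kT] = (2/3) × exp(−(-0.5682 eV)/(0.1603 eV)) = (2/3) × exp(3.545) = 23.

23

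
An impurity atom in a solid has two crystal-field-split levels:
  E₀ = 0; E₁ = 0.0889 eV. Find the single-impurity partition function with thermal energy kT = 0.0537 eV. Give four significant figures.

Eᵢ/kT = 0, 1.65549.
Z = Σ e^(−Eᵢ/kT) = e^(−0) + e^(−1.65549) = 1.00000 + 0.190998 = 1.19100.

Z = 1.191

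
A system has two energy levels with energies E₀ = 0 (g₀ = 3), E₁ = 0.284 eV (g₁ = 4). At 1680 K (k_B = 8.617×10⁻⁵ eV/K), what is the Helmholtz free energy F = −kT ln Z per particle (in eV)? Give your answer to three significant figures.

k_BT = 8.617×10⁻⁵ × 1680 K = 0.14477 eV.
Eᵢ/kT = 0, 1.9617.
Z = Σ gᵢe^(−Eᵢ/kT) = 3·e^(−0) + 4·e^(−1.9617) = 3.0000 + 0.56248 = 3.5625.
F = −kT ln Z = −0.14477 × ln(3.5625) = −0.14477 × 1.2705 = -0.184 eV.

-0.184 eV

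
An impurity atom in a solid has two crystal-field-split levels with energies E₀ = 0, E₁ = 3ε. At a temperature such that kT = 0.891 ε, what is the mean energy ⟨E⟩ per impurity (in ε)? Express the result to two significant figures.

0.10 ε

Eᵢ/kT = 0, 3.367.
Z = Σ e^(−Eᵢ/kT) = e^(−0) + e^(−3.367) = 1.000 + 0.03449 = 1.034.
⟨E⟩ = Σ Eᵢ e^(−Eᵢ/kT) / Z = (0·1.000 + 3·0.03449) / 1.034 = 0.10 ε.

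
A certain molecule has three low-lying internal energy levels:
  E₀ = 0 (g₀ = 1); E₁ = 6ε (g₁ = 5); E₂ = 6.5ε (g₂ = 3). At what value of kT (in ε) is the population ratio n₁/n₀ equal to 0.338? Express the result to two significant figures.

n₁/n₀ = (g₁/g₀) exp[−(E₁−E₀)/kT] = 0.338.
⇒ (E₁−E₀)/kT = ln((5/1)/0.338) = ln(14.79) = 2.694.
kT = 6ε / 2.694 = 2.2 ε.

2.2 ε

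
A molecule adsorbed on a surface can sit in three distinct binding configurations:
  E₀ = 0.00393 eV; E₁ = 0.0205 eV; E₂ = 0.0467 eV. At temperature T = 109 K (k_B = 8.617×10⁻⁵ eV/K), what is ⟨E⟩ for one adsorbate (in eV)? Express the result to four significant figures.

k_BT = 8.617×10⁻⁵ × 109 K = 0.00939253 eV.
Eᵢ/kT = 0.418418, 2.18259, 4.97204.
Z = Σ e^(−Eᵢ/kT) = e^(−0.418418) + e^(−2.18259) + e^(−4.97204) = 0.658087 + 0.112749 + 0.00692900 = 0.777765.
⟨E⟩ = Σ Eᵢ e^(−Eᵢ/kT) / Z = (0.00393·0.658087 + 0.0205·0.112749 + 0.0467·0.00692900) / 0.777765 = 0.006713 eV.

0.006713 eV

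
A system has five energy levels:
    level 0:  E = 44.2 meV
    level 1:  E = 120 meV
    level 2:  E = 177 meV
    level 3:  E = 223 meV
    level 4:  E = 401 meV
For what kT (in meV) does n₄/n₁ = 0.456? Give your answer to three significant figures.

358 meV

n₄/n₁ = exp[−(E₄−E₁)/kT] = 0.456.
⇒ (E₄−E₁)/kT = ln(1/0.456) = ln(2.1930) = 0.78527.
kT = 281 meV / 0.78527 = 358 meV.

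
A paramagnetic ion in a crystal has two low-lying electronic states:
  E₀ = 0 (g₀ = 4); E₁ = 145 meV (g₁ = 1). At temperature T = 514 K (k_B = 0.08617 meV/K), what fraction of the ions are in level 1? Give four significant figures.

k_BT = 0.08617 × 514 K = 44.2914 meV.
Eᵢ/kT = 0, 3.27377.
Z = Σ gᵢe^(−Eᵢ/kT) = 4·e^(−0) + 1·e^(−3.27377) = 4.00000 + 0.0378634 = 4.03786.
P₁ = g₁ e^(−E₁/kT) / Z = 0.0378634/4.03786 = 0.009377.

0.009377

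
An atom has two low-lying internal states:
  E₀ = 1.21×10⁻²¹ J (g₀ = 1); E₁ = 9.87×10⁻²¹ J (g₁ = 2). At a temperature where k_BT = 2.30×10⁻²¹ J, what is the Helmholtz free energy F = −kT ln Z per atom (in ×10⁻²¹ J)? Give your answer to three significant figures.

Eᵢ/kT = 0.52609, 4.2913.
Z = Σ gᵢe^(−Eᵢ/kT) = 1·e^(−0.52609) + 2·e^(−4.2913) = 0.59091 + 0.027374 = 0.61828.
F = −kT ln Z = −2.30 × ln(0.61828) = −2.30 × -0.48081 = 1.11 ×10⁻²¹ J.

1.11 ×10⁻²¹ J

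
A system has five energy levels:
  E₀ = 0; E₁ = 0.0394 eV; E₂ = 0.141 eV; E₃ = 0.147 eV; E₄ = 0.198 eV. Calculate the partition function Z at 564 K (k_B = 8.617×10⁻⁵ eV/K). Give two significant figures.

k_BT = 8.617×10⁻⁵ × 564 K = 0.04860 eV.
Eᵢ/kT = 0, 0.8107, 2.901, 3.025, 4.074.
Z = Σ e^(−Eᵢ/kT) = e^(−0) + e^(−0.8107) + e^(−2.901) + e^(−3.025) + e^(−4.074) = 1.000 + 0.4445 + 0.05497 + 0.04856 + 0.01701 = 1.565.

Z = 1.6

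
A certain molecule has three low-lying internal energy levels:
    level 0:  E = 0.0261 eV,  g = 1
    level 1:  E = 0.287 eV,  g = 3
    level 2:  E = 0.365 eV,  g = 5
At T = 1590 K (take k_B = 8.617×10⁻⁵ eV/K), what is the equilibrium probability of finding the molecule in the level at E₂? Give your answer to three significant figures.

0.226

k_BT = 8.617×10⁻⁵ × 1590 K = 0.13701 eV.
Eᵢ/kT = 0.19050, 2.0947, 2.6640.
Z = Σ gᵢe^(−Eᵢ/kT) = 1·e^(−0.19050) + 3·e^(−2.0947) + 5·e^(−2.6640) = 0.82655 + 0.36932 + 0.34834 = 1.5442.
P₂ = g₂ e^(−E₂/kT) / Z = 0.34834/1.5442 = 0.226.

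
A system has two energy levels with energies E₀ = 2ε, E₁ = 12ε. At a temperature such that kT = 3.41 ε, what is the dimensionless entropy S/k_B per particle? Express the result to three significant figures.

0.200

Eᵢ/kT = 0.58651, 3.5191.
Z = Σ e^(−Eᵢ/kT) = e^(−0.58651) + e^(−3.5191) = 0.55627 + 0.029626 = 0.58590.
⟨E⟩ = Σ EᵢPᵢ = 2.5056 ε.
S/k_B = ln Z + ⟨E⟩/kT = ln(0.58590) + 2.5056/3.41 = -0.53461 + 0.73478 = 0.200.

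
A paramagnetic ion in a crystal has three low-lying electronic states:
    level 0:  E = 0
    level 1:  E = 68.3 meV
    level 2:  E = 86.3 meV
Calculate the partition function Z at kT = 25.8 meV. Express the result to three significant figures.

Eᵢ/kT = 0, 2.6473, 3.3450.
Z = Σ e^(−Eᵢ/kT) = e^(−0) + e^(−2.6473) + e^(−3.3450) = 1.0000 + 0.070842 + 0.035260 = 1.1061.

Z = 1.11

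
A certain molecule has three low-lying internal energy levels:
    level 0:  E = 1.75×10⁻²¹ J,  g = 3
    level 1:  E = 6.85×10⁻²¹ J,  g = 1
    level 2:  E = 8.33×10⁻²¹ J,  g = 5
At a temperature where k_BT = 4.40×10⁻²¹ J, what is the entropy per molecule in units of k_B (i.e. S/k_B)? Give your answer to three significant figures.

Eᵢ/kT = 0.39773, 1.5568, 1.8932.
Z = Σ gᵢe^(−Eᵢ/kT) = 3·e^(−0.39773) + 1·e^(−1.5568) + 5·e^(−1.8932) = 2.0155 + 0.21081 + 0.75295 = 2.9793.
⟨E⟩ = Σ EᵢPᵢ = 3.7738 ×10⁻²¹ J.
S/k_B = ln Z + ⟨E⟩/kT = ln(2.9793) + 3.7738/4.40 = 1.0917 + 0.85768 = 1.95.

1.95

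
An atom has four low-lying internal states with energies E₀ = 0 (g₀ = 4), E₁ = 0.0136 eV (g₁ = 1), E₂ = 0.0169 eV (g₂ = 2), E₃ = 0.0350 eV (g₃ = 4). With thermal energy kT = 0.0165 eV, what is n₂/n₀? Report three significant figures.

0.180

n₂/n₀ = (g₂/g₀) exp[−(E₂−E₀)/kT] = (2/4) × exp(−(0.0169 eV)/(0.0165 eV)) = (2/4) × exp(-1.0242) = 0.180.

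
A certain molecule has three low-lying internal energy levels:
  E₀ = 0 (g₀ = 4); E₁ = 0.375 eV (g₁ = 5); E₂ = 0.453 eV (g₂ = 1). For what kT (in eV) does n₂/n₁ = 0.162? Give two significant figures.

0.37 eV

n₂/n₁ = (g₂/g₁) exp[−(E₂−E₁)/kT] = 0.162.
⇒ (E₂−E₁)/kT = ln((1/5)/0.162) = ln(1.235) = 0.2111.
kT = 0.078 eV / 0.2111 = 0.37 eV.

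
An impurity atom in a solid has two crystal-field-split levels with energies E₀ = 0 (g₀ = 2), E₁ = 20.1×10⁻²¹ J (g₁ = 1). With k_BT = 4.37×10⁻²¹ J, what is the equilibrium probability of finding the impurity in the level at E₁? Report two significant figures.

Eᵢ/kT = 0, 4.600.
Z = Σ gᵢe^(−Eᵢ/kT) = 2·e^(−0) + 1·e^(−4.600) = 2.000 + 0.01005 = 2.010.
P₁ = g₁ e^(−E₁/kT) / Z = 0.01005/2.010 = 0.0050.

0.0050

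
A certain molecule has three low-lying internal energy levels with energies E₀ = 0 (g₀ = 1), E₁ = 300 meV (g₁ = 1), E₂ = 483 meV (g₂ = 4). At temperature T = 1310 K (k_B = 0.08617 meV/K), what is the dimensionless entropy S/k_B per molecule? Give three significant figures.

k_BT = 0.08617 × 1310 K = 112.88 meV.
Eᵢ/kT = 0, 2.6577, 4.2789.
Z = Σ gᵢe^(−Eᵢ/kT) = 1·e^(−0) + 1·e^(−2.6577) + 4·e^(−4.2789) = 1.0000 + 0.070109 + 0.055432 = 1.1255.
⟨E⟩ = Σ EᵢPᵢ = 42.476 meV.
S/k_B = ln Z + ⟨E⟩/kT = ln(1.1255) + 42.476/112.88 = 0.11823 + 0.37629 = 0.495.

0.495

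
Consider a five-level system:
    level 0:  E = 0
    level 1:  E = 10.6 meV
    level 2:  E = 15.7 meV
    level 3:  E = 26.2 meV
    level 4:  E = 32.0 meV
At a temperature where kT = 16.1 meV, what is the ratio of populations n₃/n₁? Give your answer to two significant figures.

n₃/n₁ = exp[−(E₃−E₁)/kT] = exp(−(15.6 meV)/(16.1 meV)) = exp(-0.9689) = 0.38.

0.38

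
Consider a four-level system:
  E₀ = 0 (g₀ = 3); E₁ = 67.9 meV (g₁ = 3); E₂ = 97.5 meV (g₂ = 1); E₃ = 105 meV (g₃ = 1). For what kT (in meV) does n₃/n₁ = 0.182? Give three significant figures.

n₃/n₁ = (g₃/g₁) exp[−(E₃−E₁)/kT] = 0.182.
⇒ (E₃−E₁)/kT = ln((1/3)/0.182) = ln(1.8315) = 0.60514.
kT = 37.1 meV / 0.60514 = 61.3 meV.

61.3 meV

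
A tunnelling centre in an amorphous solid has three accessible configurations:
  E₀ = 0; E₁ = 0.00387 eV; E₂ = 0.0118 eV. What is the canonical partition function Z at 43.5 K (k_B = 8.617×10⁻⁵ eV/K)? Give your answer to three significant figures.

Z = 1.40

k_BT = 8.617×10⁻⁵ × 43.5 K = 0.0037484 eV.
Eᵢ/kT = 0, 1.0324, 3.1480.
Z = Σ e^(−Eᵢ/kT) = e^(−0) + e^(−1.0324) + e^(−3.1480) = 1.0000 + 0.35615 + 0.042938 = 1.3991.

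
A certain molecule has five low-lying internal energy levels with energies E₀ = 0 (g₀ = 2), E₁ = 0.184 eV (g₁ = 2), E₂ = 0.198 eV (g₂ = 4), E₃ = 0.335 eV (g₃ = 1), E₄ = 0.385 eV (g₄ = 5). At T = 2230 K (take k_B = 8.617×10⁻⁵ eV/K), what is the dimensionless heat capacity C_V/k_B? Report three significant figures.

k_BT = 8.617×10⁻⁵ × 2230 K = 0.19216 eV.
Eᵢ/kT = 0, 0.95754, 1.0304, 1.7433, 2.0035.
Z = Σ gᵢe^(−Eᵢ/kT) = 2·e^(−0) + 2·e^(−0.95754) + 4·e^(−1.0304) + 1·e^(−1.7433) + 5·e^(−2.0035) = 2.0000 + 0.76767 + 1.4275 + 0.17494 + 0.67431 = 5.0444.
⟨E⟩ = 0.14712 eV, ⟨E²⟩ = 0.039952 eV².
C_V/k_B = (⟨E²⟩ − ⟨E⟩²)/(kT)² = (0.039952 − 0.021644)/0.036925 = 0.496.

0.496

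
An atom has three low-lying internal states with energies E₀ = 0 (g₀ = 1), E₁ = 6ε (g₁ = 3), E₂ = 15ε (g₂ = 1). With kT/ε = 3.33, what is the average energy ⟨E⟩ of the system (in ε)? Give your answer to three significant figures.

Eᵢ/kT = 0, 1.8018, 4.5045.
Z = Σ gᵢe^(−Eᵢ/kT) = 1·e^(−0) + 3·e^(−1.8018) + 1·e^(−4.5045) = 1.0000 + 0.49500 + 0.011059 = 1.5061.
⟨E⟩ = Σ Eᵢ gᵢe^(−Eᵢ/kT) / Z = (0·1.0000 + 6·0.49500 + 15·0.011059) / 1.5061 = 2.08 ε.

2.08 ε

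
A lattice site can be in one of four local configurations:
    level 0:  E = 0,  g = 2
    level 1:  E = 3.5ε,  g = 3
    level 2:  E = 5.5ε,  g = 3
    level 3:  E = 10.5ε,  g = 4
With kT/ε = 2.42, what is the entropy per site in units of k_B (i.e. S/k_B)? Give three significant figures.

1.76

Eᵢ/kT = 0, 1.4463, 2.2727, 4.3388.
Z = Σ gᵢe^(−Eᵢ/kT) = 2·e^(−0) + 3·e^(−1.4463) + 3·e^(−2.2727) + 4·e^(−4.3388) = 2.0000 + 0.70632 + 0.30910 + 0.052209 = 3.0676.
⟨E⟩ = Σ EᵢPᵢ = 1.5388 ε.
S/k_B = ln Z + ⟨E⟩/kT = ln(3.0676) + 1.5388/2.42 = 1.1209 + 0.63587 = 1.76.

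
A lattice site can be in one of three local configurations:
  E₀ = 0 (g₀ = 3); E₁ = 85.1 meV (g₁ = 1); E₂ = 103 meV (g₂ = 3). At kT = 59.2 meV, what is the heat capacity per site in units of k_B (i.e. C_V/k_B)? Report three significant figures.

Eᵢ/kT = 0, 1.4375, 1.7399.
Z = Σ gᵢe^(−Eᵢ/kT) = 3·e^(−0) + 1·e^(−1.4375) + 3·e^(−1.7399) = 3.0000 + 0.23752 + 0.52661 = 3.7641.
⟨E⟩ = 19.780 meV, ⟨E²⟩ = 1941.2 meV².
C_V/k_B = (⟨E²⟩ − ⟨E⟩²)/(kT)² = (1941.2 − 391.25)/3504.6 = 0.442.

0.442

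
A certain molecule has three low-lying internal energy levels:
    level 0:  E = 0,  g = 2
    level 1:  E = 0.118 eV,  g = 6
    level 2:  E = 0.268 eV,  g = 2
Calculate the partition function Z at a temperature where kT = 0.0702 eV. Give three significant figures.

Z = 3.16

Eᵢ/kT = 0, 1.6809, 3.8177.
Z = Σ gᵢe^(−Eᵢ/kT) = 2·e^(−0) + 6·e^(−1.6809) + 2·e^(−3.8177) = 2.0000 + 1.1172 + 0.043957 = 3.1612.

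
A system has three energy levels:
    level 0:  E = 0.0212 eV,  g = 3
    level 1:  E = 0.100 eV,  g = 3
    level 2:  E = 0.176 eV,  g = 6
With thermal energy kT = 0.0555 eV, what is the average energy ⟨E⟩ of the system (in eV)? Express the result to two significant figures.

0.049 eV

Eᵢ/kT = 0.3820, 1.802, 3.171.
Z = Σ gᵢe^(−Eᵢ/kT) = 3·e^(−0.3820) + 3·e^(−1.802) + 6·e^(−3.171) = 2.047 + 0.4949 + 0.2518 = 2.794.
⟨E⟩ = Σ Eᵢ gᵢe^(−Eᵢ/kT) / Z = (0.0212·2.047 + 0.100·0.4949 + 0.176·0.2518) / 2.794 = 0.049 eV.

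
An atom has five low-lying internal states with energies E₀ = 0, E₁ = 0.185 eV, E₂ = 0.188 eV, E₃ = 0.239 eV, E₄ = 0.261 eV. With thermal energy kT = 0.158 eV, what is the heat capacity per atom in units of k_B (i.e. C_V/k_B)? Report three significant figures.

0.469

Eᵢ/kT = 0, 1.1709, 1.1899, 1.5127, 1.6519.
Z = Σ e^(−Eᵢ/kT) = e^(−0) + e^(−1.1709) + e^(−1.1899) + e^(−1.5127) + e^(−1.6519) = 1.0000 + 0.31009 + 0.30425 + 0.22031 + 0.19169 = 2.0263.
⟨E⟩ = 0.10722 eV, ⟨E²⟩ = 0.023199 eV².
C_V/k_B = (⟨E²⟩ − ⟨E⟩²)/(kT)² = (0.023199 − 0.011496)/0.024964 = 0.469.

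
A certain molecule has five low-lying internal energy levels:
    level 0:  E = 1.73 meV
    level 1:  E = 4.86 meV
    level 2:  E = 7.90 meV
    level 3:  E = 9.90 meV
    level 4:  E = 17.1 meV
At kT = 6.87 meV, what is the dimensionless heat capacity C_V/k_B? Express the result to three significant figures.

Eᵢ/kT = 0.25182, 0.70742, 1.1499, 1.4410, 2.4891.
Z = Σ e^(−Eᵢ/kT) = e^(−0.25182) + e^(−0.70742) + e^(−1.1499) + e^(−1.4410) + e^(−2.4891) = 0.77738 + 0.49291 + 0.31667 + 0.23669 + 0.082985 = 1.9066.
⟨E⟩ = 5.2472 meV, ⟨E²⟩ = 42.587 meV².
C_V/k_B = (⟨E²⟩ − ⟨E⟩²)/(kT)² = (42.587 − 27.533)/47.197 = 0.319.

0.319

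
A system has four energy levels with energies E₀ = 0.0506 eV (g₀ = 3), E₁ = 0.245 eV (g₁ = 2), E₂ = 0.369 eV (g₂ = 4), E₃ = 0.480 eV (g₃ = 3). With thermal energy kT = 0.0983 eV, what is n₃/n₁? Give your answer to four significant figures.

n₃/n₁ = (g₃/g₁) exp[−(E₃−E₁)/kT] = (3/2) × exp(−(0.235 eV)/(0.0983 eV)) = (3/2) × exp(-2.39064) = 0.1374.

0.1374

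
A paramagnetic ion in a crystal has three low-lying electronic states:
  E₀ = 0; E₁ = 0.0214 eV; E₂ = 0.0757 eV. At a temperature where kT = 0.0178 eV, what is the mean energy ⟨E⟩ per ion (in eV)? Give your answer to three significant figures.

0.00571 eV

Eᵢ/kT = 0, 1.2022, 4.2528.
Z = Σ e^(−Eᵢ/kT) = e^(−0) + e^(−1.2022) + e^(−4.2528) = 1.0000 + 0.30053 + 0.014224 = 1.3148.
⟨E⟩ = Σ Eᵢ e^(−Eᵢ/kT) / Z = (0·1.0000 + 0.0214·0.30053 + 0.0757·0.014224) / 1.3148 = 0.00571 eV.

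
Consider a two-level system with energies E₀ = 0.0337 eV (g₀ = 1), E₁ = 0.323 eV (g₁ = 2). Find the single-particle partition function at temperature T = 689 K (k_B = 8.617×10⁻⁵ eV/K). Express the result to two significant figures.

Z = 0.58

k_BT = 8.617×10⁻⁵ × 689 K = 0.05937 eV.
Eᵢ/kT = 0.5676, 5.440.
Z = Σ gᵢe^(−Eᵢ/kT) = 1·e^(−0.5676) + 2·e^(−5.440) = 0.5669 + 0.008679 = 0.5756.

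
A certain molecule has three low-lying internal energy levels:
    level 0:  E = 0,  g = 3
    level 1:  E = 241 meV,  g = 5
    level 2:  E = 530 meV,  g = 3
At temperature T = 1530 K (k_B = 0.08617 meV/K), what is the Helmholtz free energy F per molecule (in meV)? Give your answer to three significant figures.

k_BT = 0.08617 × 1530 K = 131.84 meV.
Eᵢ/kT = 0, 1.8280, 4.0200.
Z = Σ gᵢe^(−Eᵢ/kT) = 3·e^(−0) + 5·e^(−1.8280) + 3·e^(−4.0200) = 3.0000 + 0.80367 + 0.053859 = 3.8575.
F = −kT ln Z = −131.84 × ln(3.8575) = −131.84 × 1.3500 = -178 meV.

-178 meV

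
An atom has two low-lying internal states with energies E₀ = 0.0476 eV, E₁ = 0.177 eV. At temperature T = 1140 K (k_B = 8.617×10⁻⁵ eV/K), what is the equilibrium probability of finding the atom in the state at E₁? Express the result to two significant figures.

k_BT = 8.617×10⁻⁵ × 1140 K = 0.09823 eV.
Eᵢ/kT = 0.4846, 1.802.
Z = Σ e^(−Eᵢ/kT) = e^(−0.4846) + e^(−1.802) = 0.6159 + 0.1650 = 0.7809.
P₁ = e^(−E₁/kT) / Z = 0.1650/0.7809 = 0.21.

0.21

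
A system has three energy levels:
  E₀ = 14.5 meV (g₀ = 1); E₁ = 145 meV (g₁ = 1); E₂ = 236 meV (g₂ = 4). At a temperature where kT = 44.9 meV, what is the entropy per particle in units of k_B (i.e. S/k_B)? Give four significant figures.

Eᵢ/kT = 0.322940, 3.22940, 5.25612.
Z = Σ gᵢe^(−Eᵢ/kT) = 1·e^(−0.322940) + 1·e^(−3.22940) + 4·e^(−5.25612) = 0.724017 + 0.0395812 + 0.0208620 = 0.784460.
⟨E⟩ = Σ EᵢPᵢ = 26.9752 meV.
S/k_B = ln Z + ⟨E⟩/kT = ln(0.784460) + 26.9752/44.9 = -0.242760 + 0.600784 = 0.3580.

0.3580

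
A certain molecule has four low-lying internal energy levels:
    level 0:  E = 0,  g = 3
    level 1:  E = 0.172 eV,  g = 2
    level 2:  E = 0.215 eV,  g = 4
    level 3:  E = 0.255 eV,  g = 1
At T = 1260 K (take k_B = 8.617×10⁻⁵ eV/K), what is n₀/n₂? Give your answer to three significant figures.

5.43

k_BT = 8.617×10⁻⁵ × 1260 K = 0.10857 eV.
n₀/n₂ = (g₀/g₂) exp[−(E₀−E₂)/kT] = (3/4) × exp(−(-0.215 eV)/(0.10857 eV)) = (3/4) × exp(1.9803) = 5.43.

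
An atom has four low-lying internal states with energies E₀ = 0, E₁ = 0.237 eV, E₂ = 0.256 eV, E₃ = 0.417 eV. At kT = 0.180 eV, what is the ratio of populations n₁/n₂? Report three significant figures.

n₁/n₂ = exp[−(E₁−E₂)/kT] = exp(−(-0.019 eV)/(0.180 eV)) = exp(0.10556) = 1.11.

1.11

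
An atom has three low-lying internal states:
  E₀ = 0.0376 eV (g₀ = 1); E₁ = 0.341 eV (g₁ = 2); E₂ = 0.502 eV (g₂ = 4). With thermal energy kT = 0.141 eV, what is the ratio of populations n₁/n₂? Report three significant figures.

n₁/n₂ = (g₁/g₂) exp[−(E₁−E₂)/kT] = (2/4) × exp(−(-0.161 eV)/(0.141 eV)) = (2/4) × exp(1.1418) = 1.57.

1.57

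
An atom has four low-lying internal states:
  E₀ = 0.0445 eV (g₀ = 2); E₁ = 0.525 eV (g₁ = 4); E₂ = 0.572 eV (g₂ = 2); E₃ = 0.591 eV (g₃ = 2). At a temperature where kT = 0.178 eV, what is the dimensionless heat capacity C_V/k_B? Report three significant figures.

1.23

Eᵢ/kT = 0.25000, 2.9494, 3.2135, 3.3202.
Z = Σ gᵢe^(−Eᵢ/kT) = 2·e^(−0.25000) + 4·e^(−2.9494) + 2·e^(−3.2135) + 2·e^(−3.3202) = 1.5576 + 0.20948 + 0.080431 + 0.072291 = 1.9198.
⟨E⟩ = 0.13961 eV, ⟨E²⟩ = 0.058541 eV².
C_V/k_B = (⟨E²⟩ − ⟨E⟩²)/(kT)² = (0.058541 − 0.019491)/0.031684 = 1.23.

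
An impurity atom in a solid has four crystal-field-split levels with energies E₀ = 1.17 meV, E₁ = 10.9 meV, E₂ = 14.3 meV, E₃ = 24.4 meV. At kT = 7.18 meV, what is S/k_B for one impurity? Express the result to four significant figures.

Eᵢ/kT = 0.162953, 1.51811, 1.99164, 3.39833.
Z = Σ e^(−Eᵢ/kT) = e^(−0.162953) + e^(−1.51811) + e^(−1.99164) + e^(−3.39833) = 0.849631 + 0.219126 + 0.136471 + 0.0334290 = 1.23866.
⟨E⟩ = Σ EᵢPᵢ = 4.96484 meV.
S/k_B = ln Z + ⟨E⟩/kT = ln(1.23866) + 4.96484/7.18 = 0.214030 + 0.691482 = 0.9055.

0.9055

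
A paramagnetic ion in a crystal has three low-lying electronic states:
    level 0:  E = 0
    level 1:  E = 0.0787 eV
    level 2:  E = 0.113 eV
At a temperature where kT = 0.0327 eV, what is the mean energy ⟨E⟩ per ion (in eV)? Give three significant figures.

0.00950 eV

Eᵢ/kT = 0, 2.4067, 3.4557.
Z = Σ e^(−Eᵢ/kT) = e^(−0) + e^(−2.4067) + e^(−3.4557) = 1.0000 + 0.090112 + 0.031565 = 1.1217.
⟨E⟩ = Σ Eᵢ e^(−Eᵢ/kT) / Z = (0·1.0000 + 0.0787·0.090112 + 0.113·0.031565) / 1.1217 = 0.00950 eV.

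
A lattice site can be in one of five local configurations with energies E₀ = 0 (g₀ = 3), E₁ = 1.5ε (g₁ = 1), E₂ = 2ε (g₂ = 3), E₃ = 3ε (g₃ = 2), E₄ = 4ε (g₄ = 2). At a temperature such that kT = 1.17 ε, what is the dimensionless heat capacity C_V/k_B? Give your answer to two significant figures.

0.72

Eᵢ/kT = 0, 1.282, 1.709, 2.564, 3.419.
Z = Σ gᵢe^(−Eᵢ/kT) = 3·e^(−0) + 1·e^(−1.282) + 3·e^(−1.709) + 2·e^(−2.564) + 2·e^(−3.419) = 3.000 + 0.2775 + 0.5431 + 0.1540 + 0.06549 = 4.040.
⟨E⟩ = 0.5511 ε, ⟨E²⟩ = 1.295 ε².
C_V/k_B = (⟨E²⟩ − ⟨E⟩²)/(kT)² = (1.295 − 0.3037)/1.369 = 0.72.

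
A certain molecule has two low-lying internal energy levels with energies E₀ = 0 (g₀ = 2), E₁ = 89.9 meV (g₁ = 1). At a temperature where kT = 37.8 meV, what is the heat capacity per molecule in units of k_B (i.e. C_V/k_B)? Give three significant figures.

Eᵢ/kT = 0, 2.3783.
Z = Σ gᵢe^(−Eᵢ/kT) = 2·e^(−0) + 1·e^(−2.3783) = 2.0000 + 0.092708 = 2.0927.
⟨E⟩ = 3.9826 meV, ⟨E²⟩ = 358.04 meV².
C_V/k_B = (⟨E²⟩ − ⟨E⟩²)/(kT)² = (358.04 − 15.861)/1428.8 = 0.239.

0.239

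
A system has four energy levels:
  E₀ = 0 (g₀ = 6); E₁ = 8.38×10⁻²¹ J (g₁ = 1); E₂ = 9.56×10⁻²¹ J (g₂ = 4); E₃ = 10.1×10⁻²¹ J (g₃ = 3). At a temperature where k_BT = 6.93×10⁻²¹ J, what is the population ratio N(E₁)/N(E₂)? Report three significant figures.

n₁/n₂ = (g₁/g₂) exp[−(E₁−E₂)/kT] = (1/4) × exp(−(-1.18 ×10⁻²¹ J)/(6.93 ×10⁻²¹ J)) = (1/4) × exp(0.17027) = 0.296.

0.296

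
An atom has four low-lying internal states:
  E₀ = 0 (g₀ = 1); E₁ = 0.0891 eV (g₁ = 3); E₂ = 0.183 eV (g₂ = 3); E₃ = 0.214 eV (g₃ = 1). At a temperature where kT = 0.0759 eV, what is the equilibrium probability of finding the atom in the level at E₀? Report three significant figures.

Eᵢ/kT = 0, 1.1739, 2.4111, 2.8195.
Z = Σ gᵢe^(−Eᵢ/kT) = 1·e^(−0) + 3·e^(−1.1739) + 3·e^(−2.4111) + 1·e^(−2.8195) = 1.0000 + 0.92748 + 0.26915 + 0.059636 = 2.2563.
P₀ = g₀ e^(−E₀/kT) / Z = 1.0000/2.2563 = 0.443.

0.443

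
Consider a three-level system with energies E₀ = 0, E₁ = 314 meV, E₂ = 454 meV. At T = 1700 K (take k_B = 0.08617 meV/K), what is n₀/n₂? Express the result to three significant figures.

22.2

k_BT = 0.08617 × 1700 K = 146.49 meV.
n₀/n₂ = exp[−(E₀−E₂)/kT] = exp(−(-454 meV)/(146.49 meV)) = exp(3.0992) = 22.2.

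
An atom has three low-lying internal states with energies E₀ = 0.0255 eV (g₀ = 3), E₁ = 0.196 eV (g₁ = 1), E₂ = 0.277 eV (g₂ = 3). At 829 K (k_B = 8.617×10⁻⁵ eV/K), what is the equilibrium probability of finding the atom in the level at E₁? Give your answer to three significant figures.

0.0289

k_BT = 8.617×10⁻⁵ × 829 K = 0.071435 eV.
Eᵢ/kT = 0.35697, 2.7438, 3.8777.
Z = Σ gᵢe^(−Eᵢ/kT) = 3·e^(−0.35697) + 1·e^(−2.7438) + 3·e^(−3.8777) = 2.0994 + 0.064325 + 0.062095 = 2.2258.
P₁ = g₁ e^(−E₁/kT) / Z = 0.064325/2.2258 = 0.0289.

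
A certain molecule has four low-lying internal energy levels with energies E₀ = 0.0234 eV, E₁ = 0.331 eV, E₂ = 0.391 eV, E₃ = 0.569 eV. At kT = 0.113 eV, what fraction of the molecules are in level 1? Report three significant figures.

Eᵢ/kT = 0.20708, 2.9292, 3.4602, 5.0354.
Z = Σ e^(−Eᵢ/kT) = e^(−0.20708) + e^(−2.9292) + e^(−3.4602) + e^(−5.0354) = 0.81295 + 0.053440 + 0.031423 + 0.0065036 = 0.90432.
P₁ = e^(−E₁/kT) / Z = 0.053440/0.90432 = 0.0591.

0.0591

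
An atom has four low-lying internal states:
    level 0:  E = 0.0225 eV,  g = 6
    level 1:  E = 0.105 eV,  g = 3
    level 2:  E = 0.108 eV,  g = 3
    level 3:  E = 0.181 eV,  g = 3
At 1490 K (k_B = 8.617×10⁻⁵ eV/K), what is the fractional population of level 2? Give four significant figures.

0.1543

k_BT = 8.617×10⁻⁵ × 1490 K = 0.128393 eV.
Eᵢ/kT = 0.175243, 0.817802, 0.841167, 1.40973.
Z = Σ gᵢe^(−Eᵢ/kT) = 6·e^(−0.175243) + 3·e^(−0.817802) + 3·e^(−0.841167) + 3·e^(−1.40973) = 5.03552 + 1.32420 + 1.29362 + 0.732628 = 8.38597.
P₂ = g₂ e^(−E₂/kT) / Z = 1.29362/8.38597 = 0.1543.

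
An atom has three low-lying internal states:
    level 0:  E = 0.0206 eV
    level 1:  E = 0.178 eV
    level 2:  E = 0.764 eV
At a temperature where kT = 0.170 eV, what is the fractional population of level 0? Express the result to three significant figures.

0.710

Eᵢ/kT = 0.12118, 1.0471, 4.4941.
Z = Σ e^(−Eᵢ/kT) = e^(−0.12118) + e^(−1.0471) + e^(−4.4941) = 0.88587 + 0.35095 + 0.011175 = 1.2480.
P₀ = e^(−E₀/kT) / Z = 0.88587/1.2480 = 0.710.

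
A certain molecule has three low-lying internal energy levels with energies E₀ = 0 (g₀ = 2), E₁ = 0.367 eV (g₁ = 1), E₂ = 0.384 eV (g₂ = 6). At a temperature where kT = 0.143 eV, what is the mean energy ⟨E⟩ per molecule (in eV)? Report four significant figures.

Eᵢ/kT = 0, 2.56643, 2.68531.
Z = Σ gᵢe^(−Eᵢ/kT) = 2·e^(−0) + 1·e^(−2.56643) + 6·e^(−2.68531) = 2.00000 + 0.0768093 + 0.409200 = 2.48601.
⟨E⟩ = Σ Eᵢ gᵢe^(−Eᵢ/kT) / Z = (0·2.00000 + 0.367·0.0768093 + 0.384·0.409200) / 2.48601 = 0.07455 eV.

0.07455 eV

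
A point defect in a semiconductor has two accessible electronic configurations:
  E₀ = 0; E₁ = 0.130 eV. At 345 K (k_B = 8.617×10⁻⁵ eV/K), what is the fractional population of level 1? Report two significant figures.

k_BT = 8.617×10⁻⁵ × 345 K = 0.02973 eV.
Eᵢ/kT = 0, 4.373.
Z = Σ e^(−Eᵢ/kT) = e^(−0) + e^(−4.373) = 1.000 + 0.01261 = 1.013.
P₁ = e^(−E₁/kT) / Z = 0.01261/1.013 = 0.012.

0.012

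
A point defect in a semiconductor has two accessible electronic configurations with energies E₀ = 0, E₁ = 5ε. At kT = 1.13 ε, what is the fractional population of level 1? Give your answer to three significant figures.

0.0118

Eᵢ/kT = 0, 4.4248.
Z = Σ e^(−Eᵢ/kT) = e^(−0) + e^(−4.4248) = 1.0000 + 0.011977 = 1.0120.
P₁ = e^(−E₁/kT) / Z = 0.011977/1.0120 = 0.0118.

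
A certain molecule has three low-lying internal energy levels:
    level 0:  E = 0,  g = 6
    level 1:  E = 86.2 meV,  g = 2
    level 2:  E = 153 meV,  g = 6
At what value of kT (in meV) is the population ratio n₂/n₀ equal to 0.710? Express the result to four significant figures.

446.7 meV

n₂/n₀ = (g₂/g₀) exp[−(E₂−E₀)/kT] = 0.710.
⇒ (E₂−E₀)/kT = ln((6/6)/0.710) = ln(1.40845) = 0.342490.
kT = 153 meV / 0.342490 = 446.7 meV.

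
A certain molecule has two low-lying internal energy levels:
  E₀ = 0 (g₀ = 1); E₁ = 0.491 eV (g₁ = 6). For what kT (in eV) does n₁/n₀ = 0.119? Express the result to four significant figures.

n₁/n₀ = (g₁/g₀) exp[−(E₁−E₀)/kT] = 0.119.
⇒ (E₁−E₀)/kT = ln((6/1)/0.119) = ln(50.4202) = 3.92039.
kT = 0.491 eV / 3.92039 = 0.1252 eV.

0.1252 eV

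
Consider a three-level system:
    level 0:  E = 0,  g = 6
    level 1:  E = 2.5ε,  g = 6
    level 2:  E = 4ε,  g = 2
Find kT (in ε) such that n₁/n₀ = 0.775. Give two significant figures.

n₁/n₀ = (g₁/g₀) exp[−(E₁−E₀)/kT] = 0.775.
⇒ (E₁−E₀)/kT = ln((6/6)/0.775) = ln(1.290) = 0.2546.
kT = 2.5ε / 0.2546 = 9.8 ε.

9.8 ε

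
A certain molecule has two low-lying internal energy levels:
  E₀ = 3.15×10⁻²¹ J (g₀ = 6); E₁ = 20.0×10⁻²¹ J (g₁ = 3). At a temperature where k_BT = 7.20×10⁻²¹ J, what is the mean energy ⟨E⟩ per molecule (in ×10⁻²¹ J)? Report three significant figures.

3.92 ×10⁻²¹ J

Eᵢ/kT = 0.43750, 2.7778.
Z = Σ gᵢe^(−Eᵢ/kT) = 6·e^(−0.43750) + 3·e^(−2.7778) = 3.8739 + 0.18653 = 4.0604.
⟨E⟩ = Σ Eᵢ gᵢe^(−Eᵢ/kT) / Z = (3.15·3.8739 + 20.0·0.18653) / 4.0604 = 3.92 ×10⁻²¹ J.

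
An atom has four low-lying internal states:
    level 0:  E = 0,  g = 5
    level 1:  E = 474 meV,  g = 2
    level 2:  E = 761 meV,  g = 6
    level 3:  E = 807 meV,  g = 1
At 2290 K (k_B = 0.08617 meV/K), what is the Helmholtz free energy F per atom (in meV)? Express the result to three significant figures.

-330 meV

k_BT = 0.08617 × 2290 K = 197.33 meV.
Eᵢ/kT = 0, 2.4021, 3.8565, 4.0896.
Z = Σ gᵢe^(−Eᵢ/kT) = 5·e^(−0) + 2·e^(−2.4021) + 6·e^(−3.8565) + 1·e^(−4.0896) = 5.0000 + 0.18106 + 0.12685 + 0.016746 = 5.3247.
F = −kT ln Z = −197.33 × ln(5.3247) = −197.33 × 1.6724 = -330 meV.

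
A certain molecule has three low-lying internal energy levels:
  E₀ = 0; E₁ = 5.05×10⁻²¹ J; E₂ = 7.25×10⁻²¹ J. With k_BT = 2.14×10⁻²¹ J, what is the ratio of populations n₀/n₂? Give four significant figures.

n₀/n₂ = exp[−(E₀−E₂)/kT] = exp(−(-7.25 ×10⁻²¹ J)/(2.14 ×10⁻²¹ J)) = exp(3.38785) = 29.60.

29.60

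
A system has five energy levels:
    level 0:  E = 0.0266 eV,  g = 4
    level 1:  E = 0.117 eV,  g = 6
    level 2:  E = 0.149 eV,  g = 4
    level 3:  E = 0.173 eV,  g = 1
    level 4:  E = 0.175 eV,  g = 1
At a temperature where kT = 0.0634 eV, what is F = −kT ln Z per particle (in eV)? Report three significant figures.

Eᵢ/kT = 0.41956, 1.8454, 2.3502, 2.7287, 2.7603.
Z = Σ gᵢe^(−Eᵢ/kT) = 4·e^(−0.41956) + 6·e^(−1.8454) + 4·e^(−2.3502) + 1·e^(−2.7287) + 1·e^(−2.7603) = 2.6293 + 0.94777 + 0.38140 + 0.065304 + 0.063273 = 4.0870.
F = −kT ln Z = −0.0634 × ln(4.0870) = −0.0634 × 1.4078 = -0.0893 eV.

-0.0893 eV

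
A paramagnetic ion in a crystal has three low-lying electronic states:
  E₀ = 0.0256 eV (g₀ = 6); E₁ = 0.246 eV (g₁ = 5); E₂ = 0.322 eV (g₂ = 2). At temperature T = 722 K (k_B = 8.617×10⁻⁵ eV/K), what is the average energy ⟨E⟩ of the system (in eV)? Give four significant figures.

k_BT = 8.617×10⁻⁵ × 722 K = 0.0622147 eV.
Eᵢ/kT = 0.411478, 3.95405, 5.17563.
Z = Σ gᵢe^(−Eᵢ/kT) = 6·e^(−0.411478) + 5·e^(−3.95405) + 2·e^(−5.17563) = 3.97602 + 0.0958844 + 0.0113053 = 4.08321.
⟨E⟩ = Σ Eᵢ gᵢe^(−Eᵢ/kT) / Z = (0.0256·3.97602 + 0.246·0.0958844 + 0.322·0.0113053) / 4.08321 = 0.03160 eV.

0.03160 eV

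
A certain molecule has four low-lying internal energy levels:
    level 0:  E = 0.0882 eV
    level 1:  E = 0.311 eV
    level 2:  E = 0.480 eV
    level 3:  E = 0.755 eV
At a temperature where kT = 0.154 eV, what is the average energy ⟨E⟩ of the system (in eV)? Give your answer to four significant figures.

Eᵢ/kT = 0.572727, 2.01948, 3.11688, 4.90260.
Z = Σ e^(−Eᵢ/kT) = e^(−0.572727) + e^(−2.01948) + e^(−3.11688) + e^(−4.90260) = 0.563985 + 0.132724 + 0.0442952 + 0.00742725 = 0.748431.
⟨E⟩ = Σ Eᵢ e^(−Eᵢ/kT) / Z = (0.0882·0.563985 + 0.311·0.132724 + 0.480·0.0442952 + 0.755·0.00742725) / 0.748431 = 0.1575 eV.

0.1575 eV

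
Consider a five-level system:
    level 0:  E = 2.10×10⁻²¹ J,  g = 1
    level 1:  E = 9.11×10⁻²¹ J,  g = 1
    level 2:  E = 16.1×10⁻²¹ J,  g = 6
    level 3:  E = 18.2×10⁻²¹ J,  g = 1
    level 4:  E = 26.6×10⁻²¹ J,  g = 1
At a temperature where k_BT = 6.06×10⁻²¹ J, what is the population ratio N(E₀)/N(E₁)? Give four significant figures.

n₀/n₁ = (g₀/g₁) exp[−(E₀−E₁)/kT] = (1/1) × exp(−(-7.01 ×10⁻²¹ J)/(6.06 ×10⁻²¹ J)) = (1/1) × exp(1.15677) = 3.180.

3.180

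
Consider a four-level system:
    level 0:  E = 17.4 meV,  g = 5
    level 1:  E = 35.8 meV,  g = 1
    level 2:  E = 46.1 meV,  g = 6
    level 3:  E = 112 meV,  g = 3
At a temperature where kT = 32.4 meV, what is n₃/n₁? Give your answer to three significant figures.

0.286

n₃/n₁ = (g₃/g₁) exp[−(E₃−E₁)/kT] = (3/1) × exp(−(76.2 meV)/(32.4 meV)) = (3/1) × exp(-2.3519) = 0.286.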